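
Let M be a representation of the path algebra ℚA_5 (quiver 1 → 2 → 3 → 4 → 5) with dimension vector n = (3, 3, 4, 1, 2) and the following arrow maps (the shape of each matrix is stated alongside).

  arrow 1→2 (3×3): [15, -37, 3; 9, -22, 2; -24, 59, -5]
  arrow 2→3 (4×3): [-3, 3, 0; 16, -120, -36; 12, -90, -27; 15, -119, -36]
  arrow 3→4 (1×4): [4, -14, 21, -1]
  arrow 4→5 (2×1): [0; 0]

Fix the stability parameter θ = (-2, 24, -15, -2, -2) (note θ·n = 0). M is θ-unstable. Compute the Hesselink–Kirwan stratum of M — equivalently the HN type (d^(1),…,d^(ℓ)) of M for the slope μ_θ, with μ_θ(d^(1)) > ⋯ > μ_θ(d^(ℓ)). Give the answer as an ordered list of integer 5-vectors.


Via rank(M_{q-1}∘⋯∘M_p): M ≅ I[1,1], I[1,3], I[1,4], I[2,2], I[3,3]^2, I[5,5]^2.
μ_θ-semistable layers: μ^(1)=24; μ^(2)=9/2; μ^(3)=7/3; μ^(4)=-2; μ^(5)=-15

((0, 1, 0, 0, 0); (0, 1, 1, 0, 0); (0, 1, 1, 1, 0); (3, 0, 0, 0, 2); (0, 0, 2, 0, 0))


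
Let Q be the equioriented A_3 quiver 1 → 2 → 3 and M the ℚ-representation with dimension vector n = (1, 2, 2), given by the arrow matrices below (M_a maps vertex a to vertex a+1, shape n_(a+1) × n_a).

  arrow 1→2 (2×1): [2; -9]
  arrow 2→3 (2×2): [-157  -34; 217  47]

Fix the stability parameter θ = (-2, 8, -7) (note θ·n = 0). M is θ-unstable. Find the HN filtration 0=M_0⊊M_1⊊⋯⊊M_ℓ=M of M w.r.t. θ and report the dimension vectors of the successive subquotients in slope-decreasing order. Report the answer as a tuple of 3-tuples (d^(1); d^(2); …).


Interval decomposition of M: I[1,3], I[2,3].
HN type (ℓ=2): μ^(1)=1/2; μ^(2)=-2

((0, 2, 2); (1, 0, 0))


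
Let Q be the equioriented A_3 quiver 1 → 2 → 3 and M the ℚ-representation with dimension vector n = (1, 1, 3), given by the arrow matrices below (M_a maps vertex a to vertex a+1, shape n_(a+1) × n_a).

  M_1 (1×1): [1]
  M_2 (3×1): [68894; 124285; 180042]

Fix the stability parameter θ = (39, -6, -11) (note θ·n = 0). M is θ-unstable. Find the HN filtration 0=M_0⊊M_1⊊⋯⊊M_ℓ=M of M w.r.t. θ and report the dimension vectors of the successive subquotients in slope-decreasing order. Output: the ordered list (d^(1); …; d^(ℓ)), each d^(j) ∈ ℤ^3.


Barcode: M ≅ I[1,3], I[3,3]^2. HN layers by μ_θ (2 steps, strictly decreasing):
  μ^(1)=22/3; μ^(2)=-11

((1, 1, 1); (0, 0, 2))


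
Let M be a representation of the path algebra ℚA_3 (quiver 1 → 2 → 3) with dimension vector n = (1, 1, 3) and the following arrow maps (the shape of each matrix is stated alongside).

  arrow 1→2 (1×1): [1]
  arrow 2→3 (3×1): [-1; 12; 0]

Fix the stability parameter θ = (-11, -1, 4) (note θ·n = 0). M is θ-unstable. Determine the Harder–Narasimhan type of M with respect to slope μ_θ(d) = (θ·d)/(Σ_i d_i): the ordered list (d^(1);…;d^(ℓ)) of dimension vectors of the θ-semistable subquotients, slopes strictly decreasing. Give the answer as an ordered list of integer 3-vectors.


Via rank(M_{q-1}∘⋯∘M_p): M ≅ I[1,3], I[3,3]^2.
μ_θ-semistable layers: μ^(1)=4; μ^(2)=-1; μ^(3)=-11

((0, 0, 3); (0, 1, 0); (1, 0, 0))


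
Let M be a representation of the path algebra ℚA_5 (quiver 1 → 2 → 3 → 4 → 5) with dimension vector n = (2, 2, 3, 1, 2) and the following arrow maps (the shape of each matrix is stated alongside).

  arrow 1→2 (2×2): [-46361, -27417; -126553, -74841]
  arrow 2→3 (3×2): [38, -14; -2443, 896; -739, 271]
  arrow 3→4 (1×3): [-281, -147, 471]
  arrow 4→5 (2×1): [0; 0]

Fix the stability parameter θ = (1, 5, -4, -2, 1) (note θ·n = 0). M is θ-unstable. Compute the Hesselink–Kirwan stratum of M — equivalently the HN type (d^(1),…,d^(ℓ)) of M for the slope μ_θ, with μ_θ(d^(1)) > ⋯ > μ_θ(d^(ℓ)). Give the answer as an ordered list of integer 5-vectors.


Interval decomposition of M: I[1,1], I[1,4], I[2,3], I[3,3], I[5,5]^2.
HN type (ℓ=4): μ^(1)=1; μ^(2)=1/2; μ^(3)=0; μ^(4)=-4

((1, 0, 0, 0, 2); (0, 1, 1, 0, 0); (1, 1, 1, 1, 0); (0, 0, 1, 0, 0))


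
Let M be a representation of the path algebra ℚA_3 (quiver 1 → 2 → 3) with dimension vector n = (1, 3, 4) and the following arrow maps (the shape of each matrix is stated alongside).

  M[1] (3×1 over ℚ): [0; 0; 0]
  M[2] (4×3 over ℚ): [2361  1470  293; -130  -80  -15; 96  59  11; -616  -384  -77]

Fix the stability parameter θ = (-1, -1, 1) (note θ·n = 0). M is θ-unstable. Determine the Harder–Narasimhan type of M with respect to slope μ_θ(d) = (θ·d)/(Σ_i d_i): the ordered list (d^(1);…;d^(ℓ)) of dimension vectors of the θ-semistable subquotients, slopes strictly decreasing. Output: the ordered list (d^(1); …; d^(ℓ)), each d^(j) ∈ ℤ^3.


Via rank(M_{q-1}∘⋯∘M_p): M ≅ I[1,1], I[2,3]^3, I[3,3].
μ_θ-semistable layers: μ^(1)=1; μ^(2)=-1

((0, 0, 4); (1, 3, 0))


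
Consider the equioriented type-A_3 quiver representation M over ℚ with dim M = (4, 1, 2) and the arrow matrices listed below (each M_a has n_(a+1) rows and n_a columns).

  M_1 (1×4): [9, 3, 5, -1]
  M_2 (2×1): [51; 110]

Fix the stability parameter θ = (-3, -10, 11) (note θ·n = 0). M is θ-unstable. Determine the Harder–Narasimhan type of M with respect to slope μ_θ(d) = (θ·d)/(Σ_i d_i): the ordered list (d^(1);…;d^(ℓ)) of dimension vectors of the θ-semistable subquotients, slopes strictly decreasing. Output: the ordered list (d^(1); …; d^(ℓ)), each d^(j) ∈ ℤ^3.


Barcode: M ≅ I[1,1]^3, I[1,3], I[3,3]. HN layers by μ_θ (3 steps, strictly decreasing):
  μ^(1)=11; μ^(2)=-3; μ^(3)=-13/2

((0, 0, 2); (3, 0, 0); (1, 1, 0))


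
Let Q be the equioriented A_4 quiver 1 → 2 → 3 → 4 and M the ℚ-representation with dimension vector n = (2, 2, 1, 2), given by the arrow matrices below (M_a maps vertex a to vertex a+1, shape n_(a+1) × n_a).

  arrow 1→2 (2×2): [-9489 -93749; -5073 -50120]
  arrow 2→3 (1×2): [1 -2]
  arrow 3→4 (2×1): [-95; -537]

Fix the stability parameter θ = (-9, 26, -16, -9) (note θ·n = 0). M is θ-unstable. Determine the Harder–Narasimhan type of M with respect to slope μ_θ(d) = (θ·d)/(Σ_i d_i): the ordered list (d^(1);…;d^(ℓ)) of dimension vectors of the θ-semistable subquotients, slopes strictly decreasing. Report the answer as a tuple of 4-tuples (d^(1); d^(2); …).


Barcode: M ≅ I[1,2], I[1,4], I[4,4]. HN layers by μ_θ (3 steps, strictly decreasing):
  μ^(1)=26; μ^(2)=1/3; μ^(3)=-9

((0, 1, 0, 0); (0, 1, 1, 1); (2, 0, 0, 1))


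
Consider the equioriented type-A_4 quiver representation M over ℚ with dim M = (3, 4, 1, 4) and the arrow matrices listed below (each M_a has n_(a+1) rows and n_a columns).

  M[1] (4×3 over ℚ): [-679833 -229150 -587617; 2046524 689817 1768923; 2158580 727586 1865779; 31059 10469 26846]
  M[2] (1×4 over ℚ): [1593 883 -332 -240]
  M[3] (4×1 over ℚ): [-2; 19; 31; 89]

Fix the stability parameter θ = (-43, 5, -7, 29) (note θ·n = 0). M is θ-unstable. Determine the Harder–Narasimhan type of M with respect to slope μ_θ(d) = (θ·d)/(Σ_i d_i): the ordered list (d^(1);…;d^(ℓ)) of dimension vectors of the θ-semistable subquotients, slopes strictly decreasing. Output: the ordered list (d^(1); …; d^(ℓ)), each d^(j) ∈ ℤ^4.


Via rank(M_{q-1}∘⋯∘M_p): M ≅ I[1,2]^2, I[1,4], I[2,2], I[4,4]^3.
μ_θ-semistable layers: μ^(1)=29; μ^(2)=5; μ^(3)=-1; μ^(4)=-43

((0, 0, 0, 4); (0, 3, 0, 0); (0, 1, 1, 0); (3, 0, 0, 0))


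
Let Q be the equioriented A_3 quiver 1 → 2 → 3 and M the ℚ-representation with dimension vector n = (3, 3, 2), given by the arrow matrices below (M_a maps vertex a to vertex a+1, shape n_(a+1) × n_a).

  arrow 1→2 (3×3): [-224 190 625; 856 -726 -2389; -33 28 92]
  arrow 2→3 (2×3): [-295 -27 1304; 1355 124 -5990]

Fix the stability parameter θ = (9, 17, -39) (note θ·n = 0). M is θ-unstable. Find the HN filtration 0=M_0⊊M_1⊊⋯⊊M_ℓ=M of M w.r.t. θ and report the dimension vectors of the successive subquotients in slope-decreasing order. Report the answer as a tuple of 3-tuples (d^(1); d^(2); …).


Interval decomposition of M: I[1,1], I[1,2], I[1,3], I[2,3].
HN type (ℓ=4): μ^(1)=17; μ^(2)=9; μ^(3)=-13/3; μ^(4)=-11

((0, 1, 0); (2, 0, 0); (1, 1, 1); (0, 1, 1))


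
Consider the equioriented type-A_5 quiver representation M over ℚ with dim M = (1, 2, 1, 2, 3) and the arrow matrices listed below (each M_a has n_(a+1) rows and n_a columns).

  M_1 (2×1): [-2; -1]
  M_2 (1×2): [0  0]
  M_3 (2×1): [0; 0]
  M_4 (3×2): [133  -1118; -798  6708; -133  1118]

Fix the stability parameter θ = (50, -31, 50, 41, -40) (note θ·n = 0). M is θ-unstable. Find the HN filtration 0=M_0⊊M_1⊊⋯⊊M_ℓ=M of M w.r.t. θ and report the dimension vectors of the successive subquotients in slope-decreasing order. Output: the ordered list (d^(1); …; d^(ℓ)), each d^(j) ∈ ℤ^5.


Barcode: M ≅ I[1,2], I[2,2], I[3,3], I[4,4], I[4,5], I[5,5]^2. HN layers by μ_θ (6 steps, strictly decreasing):
  μ^(1)=50; μ^(2)=41; μ^(3)=19/2; μ^(4)=1/2; μ^(5)=-31; μ^(6)=-40

((0, 0, 1, 0, 0); (0, 0, 0, 1, 0); (1, 1, 0, 0, 0); (0, 0, 0, 1, 1); (0, 1, 0, 0, 0); (0, 0, 0, 0, 2))


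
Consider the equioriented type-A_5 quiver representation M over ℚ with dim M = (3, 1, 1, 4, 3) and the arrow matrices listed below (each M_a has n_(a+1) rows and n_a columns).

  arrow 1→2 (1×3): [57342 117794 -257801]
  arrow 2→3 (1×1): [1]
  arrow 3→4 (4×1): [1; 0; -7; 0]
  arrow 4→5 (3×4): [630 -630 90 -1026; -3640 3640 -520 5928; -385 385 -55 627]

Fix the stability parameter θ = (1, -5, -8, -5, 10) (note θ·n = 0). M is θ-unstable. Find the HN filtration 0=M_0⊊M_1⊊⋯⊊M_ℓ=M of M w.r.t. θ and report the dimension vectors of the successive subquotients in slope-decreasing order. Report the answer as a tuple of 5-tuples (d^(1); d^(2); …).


Barcode: M ≅ I[1,1]^2, I[1,4], I[4,4]^2, I[4,5], I[5,5]^2. HN layers by μ_θ (4 steps, strictly decreasing):
  μ^(1)=10; μ^(2)=1; μ^(3)=-17/4; μ^(4)=-5

((0, 0, 0, 0, 3); (2, 0, 0, 0, 0); (1, 1, 1, 1, 0); (0, 0, 0, 3, 0))


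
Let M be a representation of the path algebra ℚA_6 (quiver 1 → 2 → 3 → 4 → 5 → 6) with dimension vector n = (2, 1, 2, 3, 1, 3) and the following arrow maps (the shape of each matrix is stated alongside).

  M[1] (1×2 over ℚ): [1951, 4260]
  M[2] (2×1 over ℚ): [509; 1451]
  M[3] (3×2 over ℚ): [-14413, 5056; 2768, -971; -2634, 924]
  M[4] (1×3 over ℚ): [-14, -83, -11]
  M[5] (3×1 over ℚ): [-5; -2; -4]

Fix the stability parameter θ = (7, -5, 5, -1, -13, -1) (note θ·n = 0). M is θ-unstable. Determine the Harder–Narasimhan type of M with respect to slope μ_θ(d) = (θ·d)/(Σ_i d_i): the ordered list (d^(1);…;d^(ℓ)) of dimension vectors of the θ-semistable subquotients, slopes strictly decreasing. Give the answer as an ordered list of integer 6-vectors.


Via rank(M_{q-1}∘⋯∘M_p): M ≅ I[1,1], I[1,6], I[3,4], I[4,4], I[6,6]^2.
μ_θ-semistable layers: μ^(1)=7; μ^(2)=2; μ^(3)=-1; μ^(4)=-7/5

((1, 0, 0, 0, 0, 0); (0, 0, 1, 1, 0, 0); (0, 0, 0, 1, 0, 3); (1, 1, 1, 1, 1, 0))


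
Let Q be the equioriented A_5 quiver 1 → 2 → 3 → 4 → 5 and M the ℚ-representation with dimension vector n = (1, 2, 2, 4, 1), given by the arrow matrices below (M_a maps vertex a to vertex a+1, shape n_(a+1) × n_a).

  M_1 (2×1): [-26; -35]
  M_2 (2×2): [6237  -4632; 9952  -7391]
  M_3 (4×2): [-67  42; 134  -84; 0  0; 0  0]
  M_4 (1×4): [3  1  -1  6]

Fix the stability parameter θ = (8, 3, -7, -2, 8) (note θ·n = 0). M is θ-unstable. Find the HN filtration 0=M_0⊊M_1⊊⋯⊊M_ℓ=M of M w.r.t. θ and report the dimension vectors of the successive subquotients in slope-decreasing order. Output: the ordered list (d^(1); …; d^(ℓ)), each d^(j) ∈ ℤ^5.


Interval decomposition of M: I[1,3], I[2,5], I[4,4]^3.
HN type (ℓ=3): μ^(1)=8; μ^(2)=4/3; μ^(3)=-2

((0, 0, 0, 0, 1); (1, 1, 1, 0, 0); (0, 1, 1, 4, 0))


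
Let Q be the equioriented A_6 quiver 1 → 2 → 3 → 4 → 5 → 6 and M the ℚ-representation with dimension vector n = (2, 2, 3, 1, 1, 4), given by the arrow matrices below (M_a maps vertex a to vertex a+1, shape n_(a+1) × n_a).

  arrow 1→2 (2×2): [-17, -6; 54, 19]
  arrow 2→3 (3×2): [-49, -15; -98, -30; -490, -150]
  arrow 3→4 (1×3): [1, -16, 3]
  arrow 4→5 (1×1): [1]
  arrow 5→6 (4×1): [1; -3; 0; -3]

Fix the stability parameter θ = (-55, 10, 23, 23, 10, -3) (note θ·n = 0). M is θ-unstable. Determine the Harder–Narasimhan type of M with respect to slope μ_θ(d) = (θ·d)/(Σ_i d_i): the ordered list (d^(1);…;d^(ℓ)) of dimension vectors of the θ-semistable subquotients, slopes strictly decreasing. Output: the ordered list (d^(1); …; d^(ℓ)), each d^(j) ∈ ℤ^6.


Via rank(M_{q-1}∘⋯∘M_p): M ≅ I[1,2], I[1,6], I[3,3]^2, I[6,6]^3.
μ_θ-semistable layers: μ^(1)=23; μ^(2)=53/4; μ^(3)=10; μ^(4)=-3; μ^(5)=-55

((0, 0, 2, 0, 0, 0); (0, 0, 1, 1, 1, 1); (0, 2, 0, 0, 0, 0); (0, 0, 0, 0, 0, 3); (2, 0, 0, 0, 0, 0))


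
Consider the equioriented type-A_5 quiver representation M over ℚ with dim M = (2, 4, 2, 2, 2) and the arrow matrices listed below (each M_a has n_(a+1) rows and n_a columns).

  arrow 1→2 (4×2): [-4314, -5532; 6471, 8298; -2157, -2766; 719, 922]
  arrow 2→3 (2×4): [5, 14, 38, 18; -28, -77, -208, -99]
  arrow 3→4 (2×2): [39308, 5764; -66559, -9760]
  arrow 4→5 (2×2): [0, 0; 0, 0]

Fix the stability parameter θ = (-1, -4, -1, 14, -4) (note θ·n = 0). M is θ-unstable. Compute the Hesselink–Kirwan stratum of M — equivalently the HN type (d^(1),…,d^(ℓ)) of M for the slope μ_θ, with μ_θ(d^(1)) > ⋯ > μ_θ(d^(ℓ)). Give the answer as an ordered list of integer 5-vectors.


Via rank(M_{q-1}∘⋯∘M_p): M ≅ I[1,1], I[1,2], I[2,2], I[2,4]^2, I[5,5]^2.
μ_θ-semistable layers: μ^(1)=14; μ^(2)=-1; μ^(3)=-5/2; μ^(4)=-4

((0, 0, 0, 2, 0); (1, 0, 2, 0, 0); (1, 1, 0, 0, 0); (0, 3, 0, 0, 2))


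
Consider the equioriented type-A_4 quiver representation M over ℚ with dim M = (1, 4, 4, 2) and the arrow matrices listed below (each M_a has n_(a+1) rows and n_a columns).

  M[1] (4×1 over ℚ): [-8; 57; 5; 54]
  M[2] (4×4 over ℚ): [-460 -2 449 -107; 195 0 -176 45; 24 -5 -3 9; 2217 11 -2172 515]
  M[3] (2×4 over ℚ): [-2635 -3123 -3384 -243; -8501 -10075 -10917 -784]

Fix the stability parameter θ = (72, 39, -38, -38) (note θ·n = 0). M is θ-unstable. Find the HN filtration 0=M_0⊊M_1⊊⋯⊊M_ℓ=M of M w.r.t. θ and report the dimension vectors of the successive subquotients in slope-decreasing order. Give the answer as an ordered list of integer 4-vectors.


Via rank(M_{q-1}∘⋯∘M_p): M ≅ I[1,4], I[2,3]^2, I[2,4].
μ_θ-semistable layers: μ^(1)=35/4; μ^(2)=1/2; μ^(3)=-37/3

((1, 1, 1, 1); (0, 2, 2, 0); (0, 1, 1, 1))


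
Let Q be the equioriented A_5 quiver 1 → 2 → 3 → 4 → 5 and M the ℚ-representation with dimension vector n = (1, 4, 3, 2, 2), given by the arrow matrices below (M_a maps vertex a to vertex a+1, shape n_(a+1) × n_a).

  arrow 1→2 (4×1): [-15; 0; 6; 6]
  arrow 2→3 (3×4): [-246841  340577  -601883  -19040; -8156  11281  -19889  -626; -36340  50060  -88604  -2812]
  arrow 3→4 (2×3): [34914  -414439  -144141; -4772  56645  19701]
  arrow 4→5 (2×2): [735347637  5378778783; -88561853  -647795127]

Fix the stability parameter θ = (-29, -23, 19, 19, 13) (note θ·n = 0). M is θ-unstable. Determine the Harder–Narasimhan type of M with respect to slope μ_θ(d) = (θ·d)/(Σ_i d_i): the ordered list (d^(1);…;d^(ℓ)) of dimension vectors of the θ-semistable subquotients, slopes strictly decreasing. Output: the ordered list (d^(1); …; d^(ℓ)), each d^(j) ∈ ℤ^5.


Via rank(M_{q-1}∘⋯∘M_p): M ≅ I[1,5], I[2,2], I[2,3], I[2,4], I[5,5].
μ_θ-semistable layers: μ^(1)=19; μ^(2)=17; μ^(3)=13; μ^(4)=-23; μ^(5)=-29

((0, 0, 2, 1, 0); (0, 0, 1, 1, 1); (0, 0, 0, 0, 1); (0, 4, 0, 0, 0); (1, 0, 0, 0, 0))


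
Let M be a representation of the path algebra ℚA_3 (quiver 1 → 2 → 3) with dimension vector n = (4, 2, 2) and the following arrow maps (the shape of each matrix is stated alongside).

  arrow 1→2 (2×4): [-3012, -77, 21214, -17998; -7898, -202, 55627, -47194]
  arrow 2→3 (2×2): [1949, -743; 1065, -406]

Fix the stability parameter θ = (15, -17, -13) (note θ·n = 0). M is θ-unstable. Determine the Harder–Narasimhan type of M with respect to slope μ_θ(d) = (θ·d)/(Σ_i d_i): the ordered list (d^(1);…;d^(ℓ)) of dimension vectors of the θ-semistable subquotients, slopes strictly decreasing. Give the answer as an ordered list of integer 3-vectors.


Via rank(M_{q-1}∘⋯∘M_p): M ≅ I[1,1]^2, I[1,3]^2.
μ_θ-semistable layers: μ^(1)=15; μ^(2)=-5

((2, 0, 0); (2, 2, 2))


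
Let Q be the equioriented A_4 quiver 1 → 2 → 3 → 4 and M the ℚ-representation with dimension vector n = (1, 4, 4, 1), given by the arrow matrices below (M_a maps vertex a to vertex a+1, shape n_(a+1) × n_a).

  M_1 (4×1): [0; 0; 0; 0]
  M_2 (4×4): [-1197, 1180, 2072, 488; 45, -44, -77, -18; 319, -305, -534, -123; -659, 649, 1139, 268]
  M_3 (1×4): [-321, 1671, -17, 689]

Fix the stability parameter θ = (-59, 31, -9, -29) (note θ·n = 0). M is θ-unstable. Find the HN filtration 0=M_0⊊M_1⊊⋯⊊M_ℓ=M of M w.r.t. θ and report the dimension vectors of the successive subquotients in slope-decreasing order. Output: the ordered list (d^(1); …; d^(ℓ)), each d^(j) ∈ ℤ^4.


Interval decomposition of M: I[1,1], I[2,3]^3, I[2,4].
HN type (ℓ=3): μ^(1)=11; μ^(2)=-7/3; μ^(3)=-59

((0, 3, 3, 0); (0, 1, 1, 1); (1, 0, 0, 0))


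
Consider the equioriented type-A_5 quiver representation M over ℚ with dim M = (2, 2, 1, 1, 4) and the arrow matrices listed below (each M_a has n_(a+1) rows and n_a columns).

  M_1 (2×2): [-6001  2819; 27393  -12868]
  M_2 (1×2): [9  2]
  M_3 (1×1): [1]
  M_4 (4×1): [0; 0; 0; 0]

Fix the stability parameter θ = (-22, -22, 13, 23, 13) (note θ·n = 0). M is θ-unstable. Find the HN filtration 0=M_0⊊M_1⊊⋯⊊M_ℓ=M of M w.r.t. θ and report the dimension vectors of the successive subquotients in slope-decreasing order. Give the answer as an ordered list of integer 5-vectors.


Barcode: M ≅ I[1,2], I[1,4], I[5,5]^4. HN layers by μ_θ (3 steps, strictly decreasing):
  μ^(1)=23; μ^(2)=13; μ^(3)=-22

((0, 0, 0, 1, 0); (0, 0, 1, 0, 4); (2, 2, 0, 0, 0))


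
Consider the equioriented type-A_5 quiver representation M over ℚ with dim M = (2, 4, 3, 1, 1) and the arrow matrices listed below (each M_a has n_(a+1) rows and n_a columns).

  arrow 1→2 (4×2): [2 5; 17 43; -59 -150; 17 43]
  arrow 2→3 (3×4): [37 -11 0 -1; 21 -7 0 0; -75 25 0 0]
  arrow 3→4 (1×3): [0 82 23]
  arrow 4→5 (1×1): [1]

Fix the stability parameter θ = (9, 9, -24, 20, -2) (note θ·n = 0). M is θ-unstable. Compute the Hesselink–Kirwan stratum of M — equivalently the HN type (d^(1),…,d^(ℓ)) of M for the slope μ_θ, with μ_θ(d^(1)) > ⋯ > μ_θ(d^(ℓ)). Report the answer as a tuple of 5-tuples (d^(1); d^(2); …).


Via rank(M_{q-1}∘⋯∘M_p): M ≅ I[1,3], I[1,5], I[2,2]^2, I[3,3].
μ_θ-semistable layers: μ^(1)=9; μ^(2)=-2; μ^(3)=-24

((0, 2, 0, 1, 1); (2, 2, 2, 0, 0); (0, 0, 1, 0, 0))


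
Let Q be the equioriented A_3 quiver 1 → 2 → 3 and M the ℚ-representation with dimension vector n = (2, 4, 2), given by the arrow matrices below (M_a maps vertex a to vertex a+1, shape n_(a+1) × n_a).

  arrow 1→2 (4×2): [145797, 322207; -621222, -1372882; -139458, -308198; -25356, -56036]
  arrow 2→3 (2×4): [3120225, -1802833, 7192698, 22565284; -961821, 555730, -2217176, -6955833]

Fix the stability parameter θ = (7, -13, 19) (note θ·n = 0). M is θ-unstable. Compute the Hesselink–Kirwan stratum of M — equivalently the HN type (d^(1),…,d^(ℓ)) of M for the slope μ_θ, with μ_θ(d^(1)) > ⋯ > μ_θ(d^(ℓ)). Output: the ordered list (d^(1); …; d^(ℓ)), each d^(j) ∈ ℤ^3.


Barcode: M ≅ I[1,1], I[1,3], I[2,2]^2, I[2,3]. HN layers by μ_θ (4 steps, strictly decreasing):
  μ^(1)=19; μ^(2)=7; μ^(3)=-3; μ^(4)=-13

((0, 0, 2); (1, 0, 0); (1, 1, 0); (0, 3, 0))


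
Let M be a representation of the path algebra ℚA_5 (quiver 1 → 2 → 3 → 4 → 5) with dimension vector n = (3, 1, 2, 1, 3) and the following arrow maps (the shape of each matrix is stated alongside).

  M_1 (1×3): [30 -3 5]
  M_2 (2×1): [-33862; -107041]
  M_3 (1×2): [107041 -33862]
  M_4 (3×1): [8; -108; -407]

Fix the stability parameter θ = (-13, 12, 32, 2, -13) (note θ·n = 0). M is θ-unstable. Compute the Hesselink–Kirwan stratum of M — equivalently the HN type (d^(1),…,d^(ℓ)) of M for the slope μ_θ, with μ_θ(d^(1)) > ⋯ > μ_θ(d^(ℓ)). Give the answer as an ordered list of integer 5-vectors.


Interval decomposition of M: I[1,1]^2, I[1,3], I[3,5], I[5,5]^2.
HN type (ℓ=4): μ^(1)=32; μ^(2)=12; μ^(3)=7; μ^(4)=-13

((0, 0, 1, 0, 0); (0, 1, 0, 0, 0); (0, 0, 1, 1, 1); (3, 0, 0, 0, 2))


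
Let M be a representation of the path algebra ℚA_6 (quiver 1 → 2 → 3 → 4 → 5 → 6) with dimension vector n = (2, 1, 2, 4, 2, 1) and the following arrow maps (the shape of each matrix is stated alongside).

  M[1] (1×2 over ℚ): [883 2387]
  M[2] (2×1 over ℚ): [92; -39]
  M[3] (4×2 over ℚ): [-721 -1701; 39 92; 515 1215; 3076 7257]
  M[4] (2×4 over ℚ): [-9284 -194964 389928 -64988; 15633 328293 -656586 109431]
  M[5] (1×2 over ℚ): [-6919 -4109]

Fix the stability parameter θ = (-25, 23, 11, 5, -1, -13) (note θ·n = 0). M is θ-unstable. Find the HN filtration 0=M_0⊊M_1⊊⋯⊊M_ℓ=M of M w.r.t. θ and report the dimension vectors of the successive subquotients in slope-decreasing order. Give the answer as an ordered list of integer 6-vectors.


Via rank(M_{q-1}∘⋯∘M_p): M ≅ I[1,1], I[1,4], I[3,4], I[4,4], I[4,6], I[5,5].
μ_θ-semistable layers: μ^(1)=13; μ^(2)=8; μ^(3)=5; μ^(4)=-1; μ^(5)=-3; μ^(6)=-25

((0, 1, 1, 1, 0, 0); (0, 0, 1, 1, 0, 0); (0, 0, 0, 1, 0, 0); (0, 0, 0, 0, 1, 0); (0, 0, 0, 1, 1, 1); (2, 0, 0, 0, 0, 0))


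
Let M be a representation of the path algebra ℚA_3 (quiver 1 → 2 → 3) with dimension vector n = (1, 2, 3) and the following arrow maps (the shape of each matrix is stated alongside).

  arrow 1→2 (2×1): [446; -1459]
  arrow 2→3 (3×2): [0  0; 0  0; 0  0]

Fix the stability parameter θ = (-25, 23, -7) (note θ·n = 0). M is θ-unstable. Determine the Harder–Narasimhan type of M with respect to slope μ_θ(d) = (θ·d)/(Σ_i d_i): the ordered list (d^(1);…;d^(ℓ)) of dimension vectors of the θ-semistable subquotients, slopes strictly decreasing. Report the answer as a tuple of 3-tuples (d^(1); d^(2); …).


Interval decomposition of M: I[1,2], I[2,2], I[3,3]^3.
HN type (ℓ=3): μ^(1)=23; μ^(2)=-7; μ^(3)=-25

((0, 2, 0); (0, 0, 3); (1, 0, 0))


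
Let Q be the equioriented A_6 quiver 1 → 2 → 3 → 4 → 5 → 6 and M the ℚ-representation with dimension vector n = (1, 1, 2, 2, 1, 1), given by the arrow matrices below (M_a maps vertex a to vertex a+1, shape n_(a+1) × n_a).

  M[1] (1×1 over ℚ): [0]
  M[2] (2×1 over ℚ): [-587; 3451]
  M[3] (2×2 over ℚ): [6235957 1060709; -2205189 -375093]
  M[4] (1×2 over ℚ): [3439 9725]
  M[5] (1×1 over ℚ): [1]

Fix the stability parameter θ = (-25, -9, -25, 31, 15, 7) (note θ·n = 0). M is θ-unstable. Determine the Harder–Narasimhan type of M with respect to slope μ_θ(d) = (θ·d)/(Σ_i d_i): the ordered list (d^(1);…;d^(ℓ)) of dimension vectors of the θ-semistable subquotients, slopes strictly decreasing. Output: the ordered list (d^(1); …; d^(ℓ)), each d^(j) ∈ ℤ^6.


Barcode: M ≅ I[1,1], I[2,3], I[3,6], I[4,4]. HN layers by μ_θ (4 steps, strictly decreasing):
  μ^(1)=31; μ^(2)=53/3; μ^(3)=-17; μ^(4)=-25

((0, 0, 0, 1, 0, 0); (0, 0, 0, 1, 1, 1); (0, 1, 1, 0, 0, 0); (1, 0, 1, 0, 0, 0))


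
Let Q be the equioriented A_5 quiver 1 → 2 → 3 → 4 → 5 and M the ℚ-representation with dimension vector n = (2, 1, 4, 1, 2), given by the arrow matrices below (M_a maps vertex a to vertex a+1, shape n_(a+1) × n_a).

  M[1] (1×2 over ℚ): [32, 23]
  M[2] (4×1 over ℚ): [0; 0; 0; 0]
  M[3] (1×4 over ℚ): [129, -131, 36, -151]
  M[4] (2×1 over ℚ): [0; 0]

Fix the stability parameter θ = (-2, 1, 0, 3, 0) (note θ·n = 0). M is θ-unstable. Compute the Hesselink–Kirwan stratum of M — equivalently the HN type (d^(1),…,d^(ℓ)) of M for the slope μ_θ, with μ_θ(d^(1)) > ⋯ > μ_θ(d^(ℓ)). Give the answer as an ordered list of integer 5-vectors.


Interval decomposition of M: I[1,1], I[1,2], I[3,3]^3, I[3,4], I[5,5]^2.
HN type (ℓ=4): μ^(1)=3; μ^(2)=1; μ^(3)=0; μ^(4)=-2

((0, 0, 0, 1, 0); (0, 1, 0, 0, 0); (0, 0, 4, 0, 2); (2, 0, 0, 0, 0))


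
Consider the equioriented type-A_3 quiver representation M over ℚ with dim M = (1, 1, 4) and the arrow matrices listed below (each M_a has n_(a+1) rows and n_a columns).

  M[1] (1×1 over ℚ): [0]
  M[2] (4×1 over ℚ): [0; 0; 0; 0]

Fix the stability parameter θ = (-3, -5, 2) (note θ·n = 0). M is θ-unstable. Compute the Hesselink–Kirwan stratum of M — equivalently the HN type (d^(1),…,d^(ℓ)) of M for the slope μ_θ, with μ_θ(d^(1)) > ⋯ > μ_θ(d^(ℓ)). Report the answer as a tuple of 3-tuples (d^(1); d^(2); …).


Barcode: M ≅ I[1,1], I[2,2], I[3,3]^4. HN layers by μ_θ (3 steps, strictly decreasing):
  μ^(1)=2; μ^(2)=-3; μ^(3)=-5

((0, 0, 4); (1, 0, 0); (0, 1, 0))


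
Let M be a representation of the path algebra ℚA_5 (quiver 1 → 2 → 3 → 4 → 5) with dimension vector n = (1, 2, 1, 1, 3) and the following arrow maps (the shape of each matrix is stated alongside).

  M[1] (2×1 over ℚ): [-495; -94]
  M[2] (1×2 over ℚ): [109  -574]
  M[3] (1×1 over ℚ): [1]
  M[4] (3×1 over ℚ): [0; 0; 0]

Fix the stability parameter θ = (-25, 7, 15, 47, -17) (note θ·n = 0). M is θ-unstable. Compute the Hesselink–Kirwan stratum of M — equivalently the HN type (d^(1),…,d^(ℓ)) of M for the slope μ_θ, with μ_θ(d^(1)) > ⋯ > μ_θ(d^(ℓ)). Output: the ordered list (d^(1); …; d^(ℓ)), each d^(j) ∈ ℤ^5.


Interval decomposition of M: I[1,4], I[2,2], I[5,5]^3.
HN type (ℓ=5): μ^(1)=47; μ^(2)=15; μ^(3)=7; μ^(4)=-17; μ^(5)=-25

((0, 0, 0, 1, 0); (0, 0, 1, 0, 0); (0, 2, 0, 0, 0); (0, 0, 0, 0, 3); (1, 0, 0, 0, 0))


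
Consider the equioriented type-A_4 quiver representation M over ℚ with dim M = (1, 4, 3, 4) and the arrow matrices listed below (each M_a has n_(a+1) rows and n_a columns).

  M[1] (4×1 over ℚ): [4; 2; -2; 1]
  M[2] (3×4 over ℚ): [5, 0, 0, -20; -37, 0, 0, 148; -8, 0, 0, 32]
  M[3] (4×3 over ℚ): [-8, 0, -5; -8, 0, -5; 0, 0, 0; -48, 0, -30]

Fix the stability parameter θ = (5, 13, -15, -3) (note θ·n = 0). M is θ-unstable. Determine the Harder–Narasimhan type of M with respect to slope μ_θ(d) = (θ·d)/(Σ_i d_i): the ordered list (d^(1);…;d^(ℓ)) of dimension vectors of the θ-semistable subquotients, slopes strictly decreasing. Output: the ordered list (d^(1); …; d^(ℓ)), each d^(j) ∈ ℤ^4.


Via rank(M_{q-1}∘⋯∘M_p): M ≅ I[1,2], I[2,2]^2, I[2,3], I[3,3], I[3,4], I[4,4]^3.
μ_θ-semistable layers: μ^(1)=13; μ^(2)=5; μ^(3)=-1; μ^(4)=-3; μ^(5)=-15

((0, 3, 0, 0); (1, 0, 0, 0); (0, 1, 1, 0); (0, 0, 0, 4); (0, 0, 2, 0))


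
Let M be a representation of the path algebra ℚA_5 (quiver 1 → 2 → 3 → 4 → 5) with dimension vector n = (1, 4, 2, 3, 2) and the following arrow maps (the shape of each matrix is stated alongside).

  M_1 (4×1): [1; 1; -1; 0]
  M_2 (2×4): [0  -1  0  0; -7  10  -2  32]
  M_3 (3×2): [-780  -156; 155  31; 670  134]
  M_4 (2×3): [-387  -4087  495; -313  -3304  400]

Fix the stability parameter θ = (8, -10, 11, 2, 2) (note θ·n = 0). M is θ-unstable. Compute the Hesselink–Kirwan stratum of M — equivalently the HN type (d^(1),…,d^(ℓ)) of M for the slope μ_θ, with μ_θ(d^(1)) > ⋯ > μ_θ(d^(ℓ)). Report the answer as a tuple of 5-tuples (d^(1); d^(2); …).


Via rank(M_{q-1}∘⋯∘M_p): M ≅ I[1,3], I[2,2]^2, I[2,5], I[4,4], I[4,5].
μ_θ-semistable layers: μ^(1)=11; μ^(2)=5; μ^(3)=2; μ^(4)=-1; μ^(5)=-10

((0, 0, 1, 0, 0); (0, 0, 1, 1, 1); (0, 0, 0, 2, 1); (1, 1, 0, 0, 0); (0, 3, 0, 0, 0))


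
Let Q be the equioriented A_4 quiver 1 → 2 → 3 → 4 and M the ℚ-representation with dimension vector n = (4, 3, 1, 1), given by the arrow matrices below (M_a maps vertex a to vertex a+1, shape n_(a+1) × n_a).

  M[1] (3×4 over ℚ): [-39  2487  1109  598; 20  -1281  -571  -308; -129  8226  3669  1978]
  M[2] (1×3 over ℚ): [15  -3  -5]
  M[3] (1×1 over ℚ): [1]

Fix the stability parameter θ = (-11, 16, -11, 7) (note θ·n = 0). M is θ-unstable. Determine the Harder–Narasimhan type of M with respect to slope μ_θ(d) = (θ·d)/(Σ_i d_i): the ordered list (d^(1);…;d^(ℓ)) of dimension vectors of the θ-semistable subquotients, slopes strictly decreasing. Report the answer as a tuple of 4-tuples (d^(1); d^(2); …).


Interval decomposition of M: I[1,1], I[1,2]^2, I[1,4].
HN type (ℓ=4): μ^(1)=16; μ^(2)=7; μ^(3)=5/2; μ^(4)=-11

((0, 2, 0, 0); (0, 0, 0, 1); (0, 1, 1, 0); (4, 0, 0, 0))


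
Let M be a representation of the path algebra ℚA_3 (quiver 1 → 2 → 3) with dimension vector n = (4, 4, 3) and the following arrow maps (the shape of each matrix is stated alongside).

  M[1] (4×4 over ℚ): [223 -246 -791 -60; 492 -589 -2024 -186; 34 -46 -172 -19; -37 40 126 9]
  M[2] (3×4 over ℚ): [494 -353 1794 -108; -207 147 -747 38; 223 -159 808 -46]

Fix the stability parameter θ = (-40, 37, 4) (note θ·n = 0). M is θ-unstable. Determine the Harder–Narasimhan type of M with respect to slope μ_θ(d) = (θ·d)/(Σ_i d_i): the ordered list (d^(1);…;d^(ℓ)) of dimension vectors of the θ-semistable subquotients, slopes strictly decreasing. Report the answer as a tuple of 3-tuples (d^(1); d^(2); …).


Interval decomposition of M: I[1,2], I[1,3]^3.
HN type (ℓ=3): μ^(1)=37; μ^(2)=41/2; μ^(3)=-40

((0, 1, 0); (0, 3, 3); (4, 0, 0))


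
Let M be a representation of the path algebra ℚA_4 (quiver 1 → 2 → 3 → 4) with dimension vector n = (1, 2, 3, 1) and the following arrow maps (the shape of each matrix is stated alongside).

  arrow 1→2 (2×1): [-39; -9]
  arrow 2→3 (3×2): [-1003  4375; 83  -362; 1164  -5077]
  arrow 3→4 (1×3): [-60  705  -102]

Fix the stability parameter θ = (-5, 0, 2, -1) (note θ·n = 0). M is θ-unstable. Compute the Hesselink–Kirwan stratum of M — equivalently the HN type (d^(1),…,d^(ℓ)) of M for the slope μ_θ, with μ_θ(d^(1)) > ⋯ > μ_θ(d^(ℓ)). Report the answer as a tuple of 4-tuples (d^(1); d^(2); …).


Via rank(M_{q-1}∘⋯∘M_p): M ≅ I[1,4], I[2,3], I[3,3].
μ_θ-semistable layers: μ^(1)=2; μ^(2)=1/2; μ^(3)=0; μ^(4)=-5

((0, 0, 2, 0); (0, 0, 1, 1); (0, 2, 0, 0); (1, 0, 0, 0))


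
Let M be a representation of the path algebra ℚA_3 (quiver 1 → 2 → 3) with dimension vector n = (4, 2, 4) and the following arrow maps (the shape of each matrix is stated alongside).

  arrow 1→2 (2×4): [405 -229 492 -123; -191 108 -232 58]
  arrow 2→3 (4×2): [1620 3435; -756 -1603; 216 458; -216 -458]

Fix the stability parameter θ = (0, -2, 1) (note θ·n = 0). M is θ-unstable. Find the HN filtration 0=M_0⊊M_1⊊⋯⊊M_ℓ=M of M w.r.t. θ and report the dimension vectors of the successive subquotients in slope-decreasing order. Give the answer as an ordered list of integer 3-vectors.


Via rank(M_{q-1}∘⋯∘M_p): M ≅ I[1,1]^2, I[1,2], I[1,3], I[3,3]^3.
μ_θ-semistable layers: μ^(1)=1; μ^(2)=0; μ^(3)=-1

((0, 0, 4); (2, 0, 0); (2, 2, 0))


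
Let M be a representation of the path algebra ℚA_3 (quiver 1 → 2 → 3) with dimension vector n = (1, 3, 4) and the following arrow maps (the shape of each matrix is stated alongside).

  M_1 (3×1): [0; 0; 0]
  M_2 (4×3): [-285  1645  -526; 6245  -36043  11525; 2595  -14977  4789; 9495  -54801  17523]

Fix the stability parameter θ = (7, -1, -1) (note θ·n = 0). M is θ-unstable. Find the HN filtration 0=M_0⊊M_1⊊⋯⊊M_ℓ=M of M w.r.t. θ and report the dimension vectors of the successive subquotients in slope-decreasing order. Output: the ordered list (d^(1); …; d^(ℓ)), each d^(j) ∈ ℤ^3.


Barcode: M ≅ I[1,1], I[2,2], I[2,3]^2, I[3,3]^2. HN layers by μ_θ (2 steps, strictly decreasing):
  μ^(1)=7; μ^(2)=-1

((1, 0, 0); (0, 3, 4))


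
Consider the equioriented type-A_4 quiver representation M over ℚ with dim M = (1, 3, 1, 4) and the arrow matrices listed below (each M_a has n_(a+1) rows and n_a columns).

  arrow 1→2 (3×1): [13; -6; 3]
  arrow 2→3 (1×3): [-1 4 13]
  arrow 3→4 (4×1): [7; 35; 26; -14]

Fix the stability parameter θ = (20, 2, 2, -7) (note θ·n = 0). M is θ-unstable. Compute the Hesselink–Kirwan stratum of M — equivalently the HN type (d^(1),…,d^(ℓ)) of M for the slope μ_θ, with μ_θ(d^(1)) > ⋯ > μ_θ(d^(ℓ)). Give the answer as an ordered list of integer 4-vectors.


Via rank(M_{q-1}∘⋯∘M_p): M ≅ I[1,4], I[2,2]^2, I[4,4]^3.
μ_θ-semistable layers: μ^(1)=17/4; μ^(2)=2; μ^(3)=-7

((1, 1, 1, 1); (0, 2, 0, 0); (0, 0, 0, 3))


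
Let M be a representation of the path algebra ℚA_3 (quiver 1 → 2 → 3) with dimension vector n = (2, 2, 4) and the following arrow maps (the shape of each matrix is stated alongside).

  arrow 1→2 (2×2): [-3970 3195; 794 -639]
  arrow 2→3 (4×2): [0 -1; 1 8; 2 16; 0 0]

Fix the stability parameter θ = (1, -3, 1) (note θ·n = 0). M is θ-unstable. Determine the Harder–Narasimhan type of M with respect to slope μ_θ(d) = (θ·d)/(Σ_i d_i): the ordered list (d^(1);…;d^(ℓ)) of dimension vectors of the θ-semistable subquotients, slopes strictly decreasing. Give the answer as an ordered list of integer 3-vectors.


Barcode: M ≅ I[1,1], I[1,3], I[2,3], I[3,3]^2. HN layers by μ_θ (3 steps, strictly decreasing):
  μ^(1)=1; μ^(2)=-1; μ^(3)=-3

((1, 0, 4); (1, 1, 0); (0, 1, 0))


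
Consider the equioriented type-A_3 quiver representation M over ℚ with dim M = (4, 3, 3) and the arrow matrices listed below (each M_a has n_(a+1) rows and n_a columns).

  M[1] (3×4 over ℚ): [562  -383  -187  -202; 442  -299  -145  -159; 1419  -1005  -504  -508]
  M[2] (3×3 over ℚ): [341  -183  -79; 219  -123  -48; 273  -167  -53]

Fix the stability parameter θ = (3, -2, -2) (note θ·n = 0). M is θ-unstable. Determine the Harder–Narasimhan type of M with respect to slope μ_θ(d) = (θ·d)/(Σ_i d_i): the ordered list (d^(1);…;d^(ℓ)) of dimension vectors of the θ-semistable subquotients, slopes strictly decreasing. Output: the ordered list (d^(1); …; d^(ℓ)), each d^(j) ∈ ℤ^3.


Barcode: M ≅ I[1,1], I[1,2], I[1,3]^2, I[3,3]. HN layers by μ_θ (4 steps, strictly decreasing):
  μ^(1)=3; μ^(2)=1/2; μ^(3)=-1/3; μ^(4)=-2

((1, 0, 0); (1, 1, 0); (2, 2, 2); (0, 0, 1))


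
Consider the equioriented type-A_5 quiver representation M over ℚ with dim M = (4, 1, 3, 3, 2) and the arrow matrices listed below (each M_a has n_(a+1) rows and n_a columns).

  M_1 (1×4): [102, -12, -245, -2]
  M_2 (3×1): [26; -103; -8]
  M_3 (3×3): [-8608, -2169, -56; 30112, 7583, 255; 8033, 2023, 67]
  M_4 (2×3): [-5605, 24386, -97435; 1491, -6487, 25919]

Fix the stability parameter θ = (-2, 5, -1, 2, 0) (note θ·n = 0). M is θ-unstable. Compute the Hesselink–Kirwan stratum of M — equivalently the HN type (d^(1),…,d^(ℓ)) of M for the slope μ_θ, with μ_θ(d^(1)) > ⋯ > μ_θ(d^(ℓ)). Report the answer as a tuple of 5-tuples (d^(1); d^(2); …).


Interval decomposition of M: I[1,1]^3, I[1,5], I[3,4], I[3,5].
HN type (ℓ=5): μ^(1)=2; μ^(2)=3/2; μ^(3)=1; μ^(4)=-1; μ^(5)=-2

((0, 0, 0, 1, 0); (0, 1, 1, 1, 1); (0, 0, 0, 1, 1); (0, 0, 2, 0, 0); (4, 0, 0, 0, 0))


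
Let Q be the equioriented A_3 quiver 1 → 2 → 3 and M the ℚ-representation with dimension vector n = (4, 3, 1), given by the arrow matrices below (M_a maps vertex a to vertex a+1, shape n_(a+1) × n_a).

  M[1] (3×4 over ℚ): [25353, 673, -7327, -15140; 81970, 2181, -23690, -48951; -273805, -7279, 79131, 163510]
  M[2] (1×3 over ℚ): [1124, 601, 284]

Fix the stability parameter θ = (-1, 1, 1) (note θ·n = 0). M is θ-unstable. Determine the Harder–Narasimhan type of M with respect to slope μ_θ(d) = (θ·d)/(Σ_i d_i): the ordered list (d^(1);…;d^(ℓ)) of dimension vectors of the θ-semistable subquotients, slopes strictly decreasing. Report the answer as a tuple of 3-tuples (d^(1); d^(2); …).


Interval decomposition of M: I[1,1], I[1,2]^2, I[1,3].
HN type (ℓ=2): μ^(1)=1; μ^(2)=-1

((0, 3, 1); (4, 0, 0))


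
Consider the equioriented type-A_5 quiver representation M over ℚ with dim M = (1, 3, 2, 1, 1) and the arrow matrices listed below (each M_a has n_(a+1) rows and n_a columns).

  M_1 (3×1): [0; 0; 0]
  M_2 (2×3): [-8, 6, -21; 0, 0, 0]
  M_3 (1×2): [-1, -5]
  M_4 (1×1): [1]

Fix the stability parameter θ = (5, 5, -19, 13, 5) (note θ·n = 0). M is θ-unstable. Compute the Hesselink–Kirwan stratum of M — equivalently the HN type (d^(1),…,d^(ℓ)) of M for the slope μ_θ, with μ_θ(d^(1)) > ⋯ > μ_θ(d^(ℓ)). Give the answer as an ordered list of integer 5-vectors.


Interval decomposition of M: I[1,1], I[2,2]^2, I[2,5], I[3,3].
HN type (ℓ=4): μ^(1)=9; μ^(2)=5; μ^(3)=-7; μ^(4)=-19

((0, 0, 0, 1, 1); (1, 2, 0, 0, 0); (0, 1, 1, 0, 0); (0, 0, 1, 0, 0))


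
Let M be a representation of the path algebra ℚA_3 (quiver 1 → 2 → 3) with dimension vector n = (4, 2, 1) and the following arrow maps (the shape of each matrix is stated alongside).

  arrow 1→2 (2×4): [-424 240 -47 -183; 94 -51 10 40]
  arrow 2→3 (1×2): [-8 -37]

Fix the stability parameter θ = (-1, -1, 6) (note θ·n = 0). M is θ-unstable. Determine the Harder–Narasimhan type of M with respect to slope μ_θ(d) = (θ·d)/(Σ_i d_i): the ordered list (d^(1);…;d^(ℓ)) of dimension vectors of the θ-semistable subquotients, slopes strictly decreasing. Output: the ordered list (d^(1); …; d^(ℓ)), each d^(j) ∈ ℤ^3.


Via rank(M_{q-1}∘⋯∘M_p): M ≅ I[1,1]^2, I[1,2], I[1,3].
μ_θ-semistable layers: μ^(1)=6; μ^(2)=-1

((0, 0, 1); (4, 2, 0))


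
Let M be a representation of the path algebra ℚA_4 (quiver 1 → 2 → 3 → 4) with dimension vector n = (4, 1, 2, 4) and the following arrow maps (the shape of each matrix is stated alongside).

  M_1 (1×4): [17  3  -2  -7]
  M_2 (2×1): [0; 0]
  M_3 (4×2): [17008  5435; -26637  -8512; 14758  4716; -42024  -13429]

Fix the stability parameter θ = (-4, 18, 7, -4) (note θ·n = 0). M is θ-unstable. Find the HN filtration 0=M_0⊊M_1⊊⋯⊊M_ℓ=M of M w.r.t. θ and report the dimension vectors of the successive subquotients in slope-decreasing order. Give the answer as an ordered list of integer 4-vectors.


Interval decomposition of M: I[1,1]^3, I[1,2], I[3,4]^2, I[4,4]^2.
HN type (ℓ=3): μ^(1)=18; μ^(2)=3/2; μ^(3)=-4

((0, 1, 0, 0); (0, 0, 2, 2); (4, 0, 0, 2))


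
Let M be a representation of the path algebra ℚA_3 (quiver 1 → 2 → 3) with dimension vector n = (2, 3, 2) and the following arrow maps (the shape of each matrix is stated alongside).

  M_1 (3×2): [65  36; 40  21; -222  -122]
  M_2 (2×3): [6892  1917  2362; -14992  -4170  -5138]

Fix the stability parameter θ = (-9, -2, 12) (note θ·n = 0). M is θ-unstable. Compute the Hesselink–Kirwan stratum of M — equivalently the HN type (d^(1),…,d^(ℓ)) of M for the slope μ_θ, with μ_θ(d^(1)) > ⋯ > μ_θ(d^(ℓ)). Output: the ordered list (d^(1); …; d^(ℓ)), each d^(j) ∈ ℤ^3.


Barcode: M ≅ I[1,3]^2, I[2,2]. HN layers by μ_θ (3 steps, strictly decreasing):
  μ^(1)=12; μ^(2)=-2; μ^(3)=-9

((0, 0, 2); (0, 3, 0); (2, 0, 0))


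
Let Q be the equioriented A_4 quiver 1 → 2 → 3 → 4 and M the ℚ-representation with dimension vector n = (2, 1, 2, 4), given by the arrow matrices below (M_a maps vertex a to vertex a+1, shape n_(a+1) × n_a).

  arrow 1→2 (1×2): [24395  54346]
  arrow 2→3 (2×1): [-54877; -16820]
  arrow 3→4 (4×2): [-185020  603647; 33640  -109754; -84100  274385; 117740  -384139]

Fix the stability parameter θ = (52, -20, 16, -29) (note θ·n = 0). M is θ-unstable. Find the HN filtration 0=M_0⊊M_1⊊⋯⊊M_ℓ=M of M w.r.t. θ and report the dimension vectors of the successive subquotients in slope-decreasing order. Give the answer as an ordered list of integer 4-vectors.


Barcode: M ≅ I[1,1], I[1,3], I[3,4], I[4,4]^3. HN layers by μ_θ (4 steps, strictly decreasing):
  μ^(1)=52; μ^(2)=16; μ^(3)=-13/2; μ^(4)=-29

((1, 0, 0, 0); (1, 1, 1, 0); (0, 0, 1, 1); (0, 0, 0, 3))
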